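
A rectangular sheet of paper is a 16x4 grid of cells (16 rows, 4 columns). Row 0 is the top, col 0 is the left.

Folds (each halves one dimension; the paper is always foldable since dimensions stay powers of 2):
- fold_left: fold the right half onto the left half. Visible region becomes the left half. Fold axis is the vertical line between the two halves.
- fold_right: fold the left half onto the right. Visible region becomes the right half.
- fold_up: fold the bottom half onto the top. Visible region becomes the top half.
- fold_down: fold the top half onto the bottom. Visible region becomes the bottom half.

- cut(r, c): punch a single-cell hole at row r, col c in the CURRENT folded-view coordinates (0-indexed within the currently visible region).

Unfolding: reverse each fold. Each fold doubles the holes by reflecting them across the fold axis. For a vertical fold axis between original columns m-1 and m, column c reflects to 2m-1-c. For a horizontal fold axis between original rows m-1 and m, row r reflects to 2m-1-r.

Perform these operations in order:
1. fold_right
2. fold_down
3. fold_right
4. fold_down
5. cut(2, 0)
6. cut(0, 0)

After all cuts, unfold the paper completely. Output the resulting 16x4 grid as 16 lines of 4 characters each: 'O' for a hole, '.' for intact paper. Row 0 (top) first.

Op 1 fold_right: fold axis v@2; visible region now rows[0,16) x cols[2,4) = 16x2
Op 2 fold_down: fold axis h@8; visible region now rows[8,16) x cols[2,4) = 8x2
Op 3 fold_right: fold axis v@3; visible region now rows[8,16) x cols[3,4) = 8x1
Op 4 fold_down: fold axis h@12; visible region now rows[12,16) x cols[3,4) = 4x1
Op 5 cut(2, 0): punch at orig (14,3); cuts so far [(14, 3)]; region rows[12,16) x cols[3,4) = 4x1
Op 6 cut(0, 0): punch at orig (12,3); cuts so far [(12, 3), (14, 3)]; region rows[12,16) x cols[3,4) = 4x1
Unfold 1 (reflect across h@12): 4 holes -> [(9, 3), (11, 3), (12, 3), (14, 3)]
Unfold 2 (reflect across v@3): 8 holes -> [(9, 2), (9, 3), (11, 2), (11, 3), (12, 2), (12, 3), (14, 2), (14, 3)]
Unfold 3 (reflect across h@8): 16 holes -> [(1, 2), (1, 3), (3, 2), (3, 3), (4, 2), (4, 3), (6, 2), (6, 3), (9, 2), (9, 3), (11, 2), (11, 3), (12, 2), (12, 3), (14, 2), (14, 3)]
Unfold 4 (reflect across v@2): 32 holes -> [(1, 0), (1, 1), (1, 2), (1, 3), (3, 0), (3, 1), (3, 2), (3, 3), (4, 0), (4, 1), (4, 2), (4, 3), (6, 0), (6, 1), (6, 2), (6, 3), (9, 0), (9, 1), (9, 2), (9, 3), (11, 0), (11, 1), (11, 2), (11, 3), (12, 0), (12, 1), (12, 2), (12, 3), (14, 0), (14, 1), (14, 2), (14, 3)]

Answer: ....
OOOO
....
OOOO
OOOO
....
OOOO
....
....
OOOO
....
OOOO
OOOO
....
OOOO
....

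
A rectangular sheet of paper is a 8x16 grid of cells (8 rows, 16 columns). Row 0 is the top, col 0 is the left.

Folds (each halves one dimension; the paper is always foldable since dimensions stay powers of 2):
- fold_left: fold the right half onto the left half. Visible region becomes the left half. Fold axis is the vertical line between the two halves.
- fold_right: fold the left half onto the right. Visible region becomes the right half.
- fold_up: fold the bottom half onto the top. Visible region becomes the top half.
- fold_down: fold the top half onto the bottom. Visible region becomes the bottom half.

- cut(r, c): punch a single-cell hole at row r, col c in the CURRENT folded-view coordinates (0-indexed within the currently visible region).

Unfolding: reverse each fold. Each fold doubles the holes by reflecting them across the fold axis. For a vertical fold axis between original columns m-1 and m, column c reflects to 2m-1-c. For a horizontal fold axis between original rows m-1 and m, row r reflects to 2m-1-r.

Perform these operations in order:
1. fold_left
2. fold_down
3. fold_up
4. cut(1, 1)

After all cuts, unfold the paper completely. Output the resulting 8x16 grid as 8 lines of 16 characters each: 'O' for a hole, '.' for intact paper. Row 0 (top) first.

Op 1 fold_left: fold axis v@8; visible region now rows[0,8) x cols[0,8) = 8x8
Op 2 fold_down: fold axis h@4; visible region now rows[4,8) x cols[0,8) = 4x8
Op 3 fold_up: fold axis h@6; visible region now rows[4,6) x cols[0,8) = 2x8
Op 4 cut(1, 1): punch at orig (5,1); cuts so far [(5, 1)]; region rows[4,6) x cols[0,8) = 2x8
Unfold 1 (reflect across h@6): 2 holes -> [(5, 1), (6, 1)]
Unfold 2 (reflect across h@4): 4 holes -> [(1, 1), (2, 1), (5, 1), (6, 1)]
Unfold 3 (reflect across v@8): 8 holes -> [(1, 1), (1, 14), (2, 1), (2, 14), (5, 1), (5, 14), (6, 1), (6, 14)]

Answer: ................
.O............O.
.O............O.
................
................
.O............O.
.O............O.
................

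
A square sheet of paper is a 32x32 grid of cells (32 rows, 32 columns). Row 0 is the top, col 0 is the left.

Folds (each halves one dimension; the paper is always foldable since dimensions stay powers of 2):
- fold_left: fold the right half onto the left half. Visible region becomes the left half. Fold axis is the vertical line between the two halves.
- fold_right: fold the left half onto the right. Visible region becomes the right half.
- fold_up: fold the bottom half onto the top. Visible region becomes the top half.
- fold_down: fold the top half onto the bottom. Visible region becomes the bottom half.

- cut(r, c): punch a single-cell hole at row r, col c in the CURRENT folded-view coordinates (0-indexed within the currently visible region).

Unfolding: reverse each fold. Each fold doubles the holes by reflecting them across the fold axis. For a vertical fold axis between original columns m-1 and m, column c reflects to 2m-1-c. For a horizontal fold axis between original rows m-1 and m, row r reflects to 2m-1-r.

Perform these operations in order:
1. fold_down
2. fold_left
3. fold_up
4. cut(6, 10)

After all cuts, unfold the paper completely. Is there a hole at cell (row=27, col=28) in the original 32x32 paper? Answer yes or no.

Answer: no

Derivation:
Op 1 fold_down: fold axis h@16; visible region now rows[16,32) x cols[0,32) = 16x32
Op 2 fold_left: fold axis v@16; visible region now rows[16,32) x cols[0,16) = 16x16
Op 3 fold_up: fold axis h@24; visible region now rows[16,24) x cols[0,16) = 8x16
Op 4 cut(6, 10): punch at orig (22,10); cuts so far [(22, 10)]; region rows[16,24) x cols[0,16) = 8x16
Unfold 1 (reflect across h@24): 2 holes -> [(22, 10), (25, 10)]
Unfold 2 (reflect across v@16): 4 holes -> [(22, 10), (22, 21), (25, 10), (25, 21)]
Unfold 3 (reflect across h@16): 8 holes -> [(6, 10), (6, 21), (9, 10), (9, 21), (22, 10), (22, 21), (25, 10), (25, 21)]
Holes: [(6, 10), (6, 21), (9, 10), (9, 21), (22, 10), (22, 21), (25, 10), (25, 21)]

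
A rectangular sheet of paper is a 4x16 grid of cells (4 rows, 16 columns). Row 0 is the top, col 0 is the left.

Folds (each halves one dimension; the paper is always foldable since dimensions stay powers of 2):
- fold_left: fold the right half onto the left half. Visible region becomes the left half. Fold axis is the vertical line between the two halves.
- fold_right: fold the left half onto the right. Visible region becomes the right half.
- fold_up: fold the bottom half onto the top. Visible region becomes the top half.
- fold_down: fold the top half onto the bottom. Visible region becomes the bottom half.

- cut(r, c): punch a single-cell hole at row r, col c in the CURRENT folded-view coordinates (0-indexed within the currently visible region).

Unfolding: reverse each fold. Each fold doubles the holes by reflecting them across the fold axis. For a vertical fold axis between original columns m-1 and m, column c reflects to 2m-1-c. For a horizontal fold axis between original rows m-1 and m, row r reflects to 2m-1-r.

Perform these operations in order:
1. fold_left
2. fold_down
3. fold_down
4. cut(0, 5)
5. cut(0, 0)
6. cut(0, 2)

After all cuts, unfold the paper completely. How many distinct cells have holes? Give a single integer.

Answer: 24

Derivation:
Op 1 fold_left: fold axis v@8; visible region now rows[0,4) x cols[0,8) = 4x8
Op 2 fold_down: fold axis h@2; visible region now rows[2,4) x cols[0,8) = 2x8
Op 3 fold_down: fold axis h@3; visible region now rows[3,4) x cols[0,8) = 1x8
Op 4 cut(0, 5): punch at orig (3,5); cuts so far [(3, 5)]; region rows[3,4) x cols[0,8) = 1x8
Op 5 cut(0, 0): punch at orig (3,0); cuts so far [(3, 0), (3, 5)]; region rows[3,4) x cols[0,8) = 1x8
Op 6 cut(0, 2): punch at orig (3,2); cuts so far [(3, 0), (3, 2), (3, 5)]; region rows[3,4) x cols[0,8) = 1x8
Unfold 1 (reflect across h@3): 6 holes -> [(2, 0), (2, 2), (2, 5), (3, 0), (3, 2), (3, 5)]
Unfold 2 (reflect across h@2): 12 holes -> [(0, 0), (0, 2), (0, 5), (1, 0), (1, 2), (1, 5), (2, 0), (2, 2), (2, 5), (3, 0), (3, 2), (3, 5)]
Unfold 3 (reflect across v@8): 24 holes -> [(0, 0), (0, 2), (0, 5), (0, 10), (0, 13), (0, 15), (1, 0), (1, 2), (1, 5), (1, 10), (1, 13), (1, 15), (2, 0), (2, 2), (2, 5), (2, 10), (2, 13), (2, 15), (3, 0), (3, 2), (3, 5), (3, 10), (3, 13), (3, 15)]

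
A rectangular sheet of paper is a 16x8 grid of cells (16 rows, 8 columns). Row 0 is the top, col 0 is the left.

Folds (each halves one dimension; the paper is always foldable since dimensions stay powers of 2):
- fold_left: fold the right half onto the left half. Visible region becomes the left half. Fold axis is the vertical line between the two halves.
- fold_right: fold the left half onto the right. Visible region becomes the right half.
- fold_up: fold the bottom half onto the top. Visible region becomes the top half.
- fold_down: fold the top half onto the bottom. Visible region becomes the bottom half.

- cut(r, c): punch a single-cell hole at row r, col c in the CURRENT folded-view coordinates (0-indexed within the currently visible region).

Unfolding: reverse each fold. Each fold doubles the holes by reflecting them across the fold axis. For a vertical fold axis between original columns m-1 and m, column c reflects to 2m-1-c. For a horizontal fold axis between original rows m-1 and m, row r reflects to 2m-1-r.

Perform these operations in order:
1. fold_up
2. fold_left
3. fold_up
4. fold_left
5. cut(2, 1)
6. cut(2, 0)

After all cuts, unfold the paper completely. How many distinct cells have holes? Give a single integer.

Answer: 32

Derivation:
Op 1 fold_up: fold axis h@8; visible region now rows[0,8) x cols[0,8) = 8x8
Op 2 fold_left: fold axis v@4; visible region now rows[0,8) x cols[0,4) = 8x4
Op 3 fold_up: fold axis h@4; visible region now rows[0,4) x cols[0,4) = 4x4
Op 4 fold_left: fold axis v@2; visible region now rows[0,4) x cols[0,2) = 4x2
Op 5 cut(2, 1): punch at orig (2,1); cuts so far [(2, 1)]; region rows[0,4) x cols[0,2) = 4x2
Op 6 cut(2, 0): punch at orig (2,0); cuts so far [(2, 0), (2, 1)]; region rows[0,4) x cols[0,2) = 4x2
Unfold 1 (reflect across v@2): 4 holes -> [(2, 0), (2, 1), (2, 2), (2, 3)]
Unfold 2 (reflect across h@4): 8 holes -> [(2, 0), (2, 1), (2, 2), (2, 3), (5, 0), (5, 1), (5, 2), (5, 3)]
Unfold 3 (reflect across v@4): 16 holes -> [(2, 0), (2, 1), (2, 2), (2, 3), (2, 4), (2, 5), (2, 6), (2, 7), (5, 0), (5, 1), (5, 2), (5, 3), (5, 4), (5, 5), (5, 6), (5, 7)]
Unfold 4 (reflect across h@8): 32 holes -> [(2, 0), (2, 1), (2, 2), (2, 3), (2, 4), (2, 5), (2, 6), (2, 7), (5, 0), (5, 1), (5, 2), (5, 3), (5, 4), (5, 5), (5, 6), (5, 7), (10, 0), (10, 1), (10, 2), (10, 3), (10, 4), (10, 5), (10, 6), (10, 7), (13, 0), (13, 1), (13, 2), (13, 3), (13, 4), (13, 5), (13, 6), (13, 7)]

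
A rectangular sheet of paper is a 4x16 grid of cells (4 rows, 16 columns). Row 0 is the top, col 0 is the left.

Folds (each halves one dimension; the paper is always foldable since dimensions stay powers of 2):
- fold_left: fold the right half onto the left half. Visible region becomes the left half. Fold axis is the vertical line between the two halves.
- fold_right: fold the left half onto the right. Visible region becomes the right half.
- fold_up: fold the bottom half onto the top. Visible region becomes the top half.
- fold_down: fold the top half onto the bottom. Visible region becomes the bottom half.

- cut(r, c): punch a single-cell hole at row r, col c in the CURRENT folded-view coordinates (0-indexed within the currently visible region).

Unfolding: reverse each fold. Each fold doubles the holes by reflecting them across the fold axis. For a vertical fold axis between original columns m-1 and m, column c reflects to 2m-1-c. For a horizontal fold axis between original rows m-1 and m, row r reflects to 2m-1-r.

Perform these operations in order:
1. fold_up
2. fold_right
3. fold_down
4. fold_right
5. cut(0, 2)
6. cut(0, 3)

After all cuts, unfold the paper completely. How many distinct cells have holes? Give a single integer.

Answer: 32

Derivation:
Op 1 fold_up: fold axis h@2; visible region now rows[0,2) x cols[0,16) = 2x16
Op 2 fold_right: fold axis v@8; visible region now rows[0,2) x cols[8,16) = 2x8
Op 3 fold_down: fold axis h@1; visible region now rows[1,2) x cols[8,16) = 1x8
Op 4 fold_right: fold axis v@12; visible region now rows[1,2) x cols[12,16) = 1x4
Op 5 cut(0, 2): punch at orig (1,14); cuts so far [(1, 14)]; region rows[1,2) x cols[12,16) = 1x4
Op 6 cut(0, 3): punch at orig (1,15); cuts so far [(1, 14), (1, 15)]; region rows[1,2) x cols[12,16) = 1x4
Unfold 1 (reflect across v@12): 4 holes -> [(1, 8), (1, 9), (1, 14), (1, 15)]
Unfold 2 (reflect across h@1): 8 holes -> [(0, 8), (0, 9), (0, 14), (0, 15), (1, 8), (1, 9), (1, 14), (1, 15)]
Unfold 3 (reflect across v@8): 16 holes -> [(0, 0), (0, 1), (0, 6), (0, 7), (0, 8), (0, 9), (0, 14), (0, 15), (1, 0), (1, 1), (1, 6), (1, 7), (1, 8), (1, 9), (1, 14), (1, 15)]
Unfold 4 (reflect across h@2): 32 holes -> [(0, 0), (0, 1), (0, 6), (0, 7), (0, 8), (0, 9), (0, 14), (0, 15), (1, 0), (1, 1), (1, 6), (1, 7), (1, 8), (1, 9), (1, 14), (1, 15), (2, 0), (2, 1), (2, 6), (2, 7), (2, 8), (2, 9), (2, 14), (2, 15), (3, 0), (3, 1), (3, 6), (3, 7), (3, 8), (3, 9), (3, 14), (3, 15)]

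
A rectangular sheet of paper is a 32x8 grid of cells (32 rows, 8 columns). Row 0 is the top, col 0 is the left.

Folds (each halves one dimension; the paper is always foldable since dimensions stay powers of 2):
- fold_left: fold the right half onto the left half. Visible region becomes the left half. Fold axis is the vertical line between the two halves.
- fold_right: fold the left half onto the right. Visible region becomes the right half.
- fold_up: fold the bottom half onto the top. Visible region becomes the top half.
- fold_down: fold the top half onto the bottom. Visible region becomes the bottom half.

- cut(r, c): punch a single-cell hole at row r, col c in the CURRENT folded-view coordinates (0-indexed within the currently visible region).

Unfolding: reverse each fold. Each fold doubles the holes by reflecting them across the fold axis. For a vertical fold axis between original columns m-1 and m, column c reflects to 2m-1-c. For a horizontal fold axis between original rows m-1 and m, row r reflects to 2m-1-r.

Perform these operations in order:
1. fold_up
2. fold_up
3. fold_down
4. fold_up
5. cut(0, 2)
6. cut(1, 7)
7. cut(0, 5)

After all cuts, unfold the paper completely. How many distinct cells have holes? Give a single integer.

Op 1 fold_up: fold axis h@16; visible region now rows[0,16) x cols[0,8) = 16x8
Op 2 fold_up: fold axis h@8; visible region now rows[0,8) x cols[0,8) = 8x8
Op 3 fold_down: fold axis h@4; visible region now rows[4,8) x cols[0,8) = 4x8
Op 4 fold_up: fold axis h@6; visible region now rows[4,6) x cols[0,8) = 2x8
Op 5 cut(0, 2): punch at orig (4,2); cuts so far [(4, 2)]; region rows[4,6) x cols[0,8) = 2x8
Op 6 cut(1, 7): punch at orig (5,7); cuts so far [(4, 2), (5, 7)]; region rows[4,6) x cols[0,8) = 2x8
Op 7 cut(0, 5): punch at orig (4,5); cuts so far [(4, 2), (4, 5), (5, 7)]; region rows[4,6) x cols[0,8) = 2x8
Unfold 1 (reflect across h@6): 6 holes -> [(4, 2), (4, 5), (5, 7), (6, 7), (7, 2), (7, 5)]
Unfold 2 (reflect across h@4): 12 holes -> [(0, 2), (0, 5), (1, 7), (2, 7), (3, 2), (3, 5), (4, 2), (4, 5), (5, 7), (6, 7), (7, 2), (7, 5)]
Unfold 3 (reflect across h@8): 24 holes -> [(0, 2), (0, 5), (1, 7), (2, 7), (3, 2), (3, 5), (4, 2), (4, 5), (5, 7), (6, 7), (7, 2), (7, 5), (8, 2), (8, 5), (9, 7), (10, 7), (11, 2), (11, 5), (12, 2), (12, 5), (13, 7), (14, 7), (15, 2), (15, 5)]
Unfold 4 (reflect across h@16): 48 holes -> [(0, 2), (0, 5), (1, 7), (2, 7), (3, 2), (3, 5), (4, 2), (4, 5), (5, 7), (6, 7), (7, 2), (7, 5), (8, 2), (8, 5), (9, 7), (10, 7), (11, 2), (11, 5), (12, 2), (12, 5), (13, 7), (14, 7), (15, 2), (15, 5), (16, 2), (16, 5), (17, 7), (18, 7), (19, 2), (19, 5), (20, 2), (20, 5), (21, 7), (22, 7), (23, 2), (23, 5), (24, 2), (24, 5), (25, 7), (26, 7), (27, 2), (27, 5), (28, 2), (28, 5), (29, 7), (30, 7), (31, 2), (31, 5)]

Answer: 48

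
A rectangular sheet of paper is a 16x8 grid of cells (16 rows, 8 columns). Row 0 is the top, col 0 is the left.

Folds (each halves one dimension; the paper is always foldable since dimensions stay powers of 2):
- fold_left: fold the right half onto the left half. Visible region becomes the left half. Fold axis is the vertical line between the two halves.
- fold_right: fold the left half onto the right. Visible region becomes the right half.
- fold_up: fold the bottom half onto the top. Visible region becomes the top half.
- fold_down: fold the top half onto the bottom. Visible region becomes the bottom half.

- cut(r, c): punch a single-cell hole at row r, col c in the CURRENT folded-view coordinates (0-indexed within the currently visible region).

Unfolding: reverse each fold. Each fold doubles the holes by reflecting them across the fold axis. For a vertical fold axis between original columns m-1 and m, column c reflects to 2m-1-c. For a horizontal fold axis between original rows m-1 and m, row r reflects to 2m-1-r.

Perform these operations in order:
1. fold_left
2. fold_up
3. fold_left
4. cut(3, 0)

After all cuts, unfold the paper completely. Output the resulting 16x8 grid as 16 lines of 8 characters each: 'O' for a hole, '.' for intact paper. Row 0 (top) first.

Answer: ........
........
........
O..OO..O
........
........
........
........
........
........
........
........
O..OO..O
........
........
........

Derivation:
Op 1 fold_left: fold axis v@4; visible region now rows[0,16) x cols[0,4) = 16x4
Op 2 fold_up: fold axis h@8; visible region now rows[0,8) x cols[0,4) = 8x4
Op 3 fold_left: fold axis v@2; visible region now rows[0,8) x cols[0,2) = 8x2
Op 4 cut(3, 0): punch at orig (3,0); cuts so far [(3, 0)]; region rows[0,8) x cols[0,2) = 8x2
Unfold 1 (reflect across v@2): 2 holes -> [(3, 0), (3, 3)]
Unfold 2 (reflect across h@8): 4 holes -> [(3, 0), (3, 3), (12, 0), (12, 3)]
Unfold 3 (reflect across v@4): 8 holes -> [(3, 0), (3, 3), (3, 4), (3, 7), (12, 0), (12, 3), (12, 4), (12, 7)]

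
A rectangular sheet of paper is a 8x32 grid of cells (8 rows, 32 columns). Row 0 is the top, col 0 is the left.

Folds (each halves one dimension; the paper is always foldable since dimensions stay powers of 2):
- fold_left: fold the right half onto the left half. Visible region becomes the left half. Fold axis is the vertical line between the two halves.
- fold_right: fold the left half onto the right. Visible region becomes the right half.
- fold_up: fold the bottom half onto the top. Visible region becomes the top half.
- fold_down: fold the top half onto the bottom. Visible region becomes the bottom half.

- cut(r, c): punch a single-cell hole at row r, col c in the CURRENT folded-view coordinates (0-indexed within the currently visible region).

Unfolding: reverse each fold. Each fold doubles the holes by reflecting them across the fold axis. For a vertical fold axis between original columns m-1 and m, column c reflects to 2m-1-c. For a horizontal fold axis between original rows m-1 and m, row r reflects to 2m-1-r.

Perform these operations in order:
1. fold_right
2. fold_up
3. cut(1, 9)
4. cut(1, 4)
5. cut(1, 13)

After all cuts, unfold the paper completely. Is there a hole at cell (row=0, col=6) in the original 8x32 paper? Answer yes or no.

Op 1 fold_right: fold axis v@16; visible region now rows[0,8) x cols[16,32) = 8x16
Op 2 fold_up: fold axis h@4; visible region now rows[0,4) x cols[16,32) = 4x16
Op 3 cut(1, 9): punch at orig (1,25); cuts so far [(1, 25)]; region rows[0,4) x cols[16,32) = 4x16
Op 4 cut(1, 4): punch at orig (1,20); cuts so far [(1, 20), (1, 25)]; region rows[0,4) x cols[16,32) = 4x16
Op 5 cut(1, 13): punch at orig (1,29); cuts so far [(1, 20), (1, 25), (1, 29)]; region rows[0,4) x cols[16,32) = 4x16
Unfold 1 (reflect across h@4): 6 holes -> [(1, 20), (1, 25), (1, 29), (6, 20), (6, 25), (6, 29)]
Unfold 2 (reflect across v@16): 12 holes -> [(1, 2), (1, 6), (1, 11), (1, 20), (1, 25), (1, 29), (6, 2), (6, 6), (6, 11), (6, 20), (6, 25), (6, 29)]
Holes: [(1, 2), (1, 6), (1, 11), (1, 20), (1, 25), (1, 29), (6, 2), (6, 6), (6, 11), (6, 20), (6, 25), (6, 29)]

Answer: no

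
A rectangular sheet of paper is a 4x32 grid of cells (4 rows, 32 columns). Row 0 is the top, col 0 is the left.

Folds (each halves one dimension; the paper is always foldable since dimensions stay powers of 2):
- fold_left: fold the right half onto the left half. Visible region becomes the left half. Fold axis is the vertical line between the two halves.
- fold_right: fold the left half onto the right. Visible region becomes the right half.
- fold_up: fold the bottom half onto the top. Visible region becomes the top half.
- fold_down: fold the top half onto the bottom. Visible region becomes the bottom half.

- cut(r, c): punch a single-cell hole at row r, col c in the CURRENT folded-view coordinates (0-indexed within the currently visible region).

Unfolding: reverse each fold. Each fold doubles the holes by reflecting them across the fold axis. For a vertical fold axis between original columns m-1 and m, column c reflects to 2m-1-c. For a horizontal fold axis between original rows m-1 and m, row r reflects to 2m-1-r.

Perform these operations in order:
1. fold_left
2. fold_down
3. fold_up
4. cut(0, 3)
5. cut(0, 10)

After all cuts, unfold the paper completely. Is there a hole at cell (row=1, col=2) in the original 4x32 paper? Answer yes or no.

Op 1 fold_left: fold axis v@16; visible region now rows[0,4) x cols[0,16) = 4x16
Op 2 fold_down: fold axis h@2; visible region now rows[2,4) x cols[0,16) = 2x16
Op 3 fold_up: fold axis h@3; visible region now rows[2,3) x cols[0,16) = 1x16
Op 4 cut(0, 3): punch at orig (2,3); cuts so far [(2, 3)]; region rows[2,3) x cols[0,16) = 1x16
Op 5 cut(0, 10): punch at orig (2,10); cuts so far [(2, 3), (2, 10)]; region rows[2,3) x cols[0,16) = 1x16
Unfold 1 (reflect across h@3): 4 holes -> [(2, 3), (2, 10), (3, 3), (3, 10)]
Unfold 2 (reflect across h@2): 8 holes -> [(0, 3), (0, 10), (1, 3), (1, 10), (2, 3), (2, 10), (3, 3), (3, 10)]
Unfold 3 (reflect across v@16): 16 holes -> [(0, 3), (0, 10), (0, 21), (0, 28), (1, 3), (1, 10), (1, 21), (1, 28), (2, 3), (2, 10), (2, 21), (2, 28), (3, 3), (3, 10), (3, 21), (3, 28)]
Holes: [(0, 3), (0, 10), (0, 21), (0, 28), (1, 3), (1, 10), (1, 21), (1, 28), (2, 3), (2, 10), (2, 21), (2, 28), (3, 3), (3, 10), (3, 21), (3, 28)]

Answer: no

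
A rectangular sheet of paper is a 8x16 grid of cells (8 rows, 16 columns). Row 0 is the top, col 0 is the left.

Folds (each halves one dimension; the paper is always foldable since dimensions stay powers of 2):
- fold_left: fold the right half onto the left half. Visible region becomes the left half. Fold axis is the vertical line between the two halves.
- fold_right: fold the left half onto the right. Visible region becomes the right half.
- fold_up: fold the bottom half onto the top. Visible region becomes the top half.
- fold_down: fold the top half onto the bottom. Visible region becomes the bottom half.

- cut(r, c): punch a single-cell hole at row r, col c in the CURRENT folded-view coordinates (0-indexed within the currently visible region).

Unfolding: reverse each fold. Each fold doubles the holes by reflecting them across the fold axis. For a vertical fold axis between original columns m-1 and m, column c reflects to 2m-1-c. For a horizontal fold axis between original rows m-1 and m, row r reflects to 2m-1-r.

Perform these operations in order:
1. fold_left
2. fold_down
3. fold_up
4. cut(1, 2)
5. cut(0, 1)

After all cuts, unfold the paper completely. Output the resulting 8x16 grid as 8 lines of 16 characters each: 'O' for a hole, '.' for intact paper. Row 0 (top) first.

Answer: .O............O.
..O..........O..
..O..........O..
.O............O.
.O............O.
..O..........O..
..O..........O..
.O............O.

Derivation:
Op 1 fold_left: fold axis v@8; visible region now rows[0,8) x cols[0,8) = 8x8
Op 2 fold_down: fold axis h@4; visible region now rows[4,8) x cols[0,8) = 4x8
Op 3 fold_up: fold axis h@6; visible region now rows[4,6) x cols[0,8) = 2x8
Op 4 cut(1, 2): punch at orig (5,2); cuts so far [(5, 2)]; region rows[4,6) x cols[0,8) = 2x8
Op 5 cut(0, 1): punch at orig (4,1); cuts so far [(4, 1), (5, 2)]; region rows[4,6) x cols[0,8) = 2x8
Unfold 1 (reflect across h@6): 4 holes -> [(4, 1), (5, 2), (6, 2), (7, 1)]
Unfold 2 (reflect across h@4): 8 holes -> [(0, 1), (1, 2), (2, 2), (3, 1), (4, 1), (5, 2), (6, 2), (7, 1)]
Unfold 3 (reflect across v@8): 16 holes -> [(0, 1), (0, 14), (1, 2), (1, 13), (2, 2), (2, 13), (3, 1), (3, 14), (4, 1), (4, 14), (5, 2), (5, 13), (6, 2), (6, 13), (7, 1), (7, 14)]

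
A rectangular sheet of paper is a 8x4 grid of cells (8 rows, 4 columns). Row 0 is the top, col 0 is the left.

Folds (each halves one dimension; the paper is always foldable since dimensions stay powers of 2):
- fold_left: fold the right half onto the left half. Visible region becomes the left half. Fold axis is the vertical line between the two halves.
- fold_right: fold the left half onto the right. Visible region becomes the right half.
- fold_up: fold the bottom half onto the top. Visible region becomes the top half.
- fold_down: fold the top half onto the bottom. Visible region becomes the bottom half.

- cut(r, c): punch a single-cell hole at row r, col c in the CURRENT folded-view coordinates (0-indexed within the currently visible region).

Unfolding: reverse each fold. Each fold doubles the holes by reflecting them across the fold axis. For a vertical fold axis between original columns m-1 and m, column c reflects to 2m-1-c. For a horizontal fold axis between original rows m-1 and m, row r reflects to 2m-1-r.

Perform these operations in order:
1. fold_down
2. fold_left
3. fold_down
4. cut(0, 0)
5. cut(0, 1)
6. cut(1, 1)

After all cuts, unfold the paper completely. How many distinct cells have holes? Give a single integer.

Op 1 fold_down: fold axis h@4; visible region now rows[4,8) x cols[0,4) = 4x4
Op 2 fold_left: fold axis v@2; visible region now rows[4,8) x cols[0,2) = 4x2
Op 3 fold_down: fold axis h@6; visible region now rows[6,8) x cols[0,2) = 2x2
Op 4 cut(0, 0): punch at orig (6,0); cuts so far [(6, 0)]; region rows[6,8) x cols[0,2) = 2x2
Op 5 cut(0, 1): punch at orig (6,1); cuts so far [(6, 0), (6, 1)]; region rows[6,8) x cols[0,2) = 2x2
Op 6 cut(1, 1): punch at orig (7,1); cuts so far [(6, 0), (6, 1), (7, 1)]; region rows[6,8) x cols[0,2) = 2x2
Unfold 1 (reflect across h@6): 6 holes -> [(4, 1), (5, 0), (5, 1), (6, 0), (6, 1), (7, 1)]
Unfold 2 (reflect across v@2): 12 holes -> [(4, 1), (4, 2), (5, 0), (5, 1), (5, 2), (5, 3), (6, 0), (6, 1), (6, 2), (6, 3), (7, 1), (7, 2)]
Unfold 3 (reflect across h@4): 24 holes -> [(0, 1), (0, 2), (1, 0), (1, 1), (1, 2), (1, 3), (2, 0), (2, 1), (2, 2), (2, 3), (3, 1), (3, 2), (4, 1), (4, 2), (5, 0), (5, 1), (5, 2), (5, 3), (6, 0), (6, 1), (6, 2), (6, 3), (7, 1), (7, 2)]

Answer: 24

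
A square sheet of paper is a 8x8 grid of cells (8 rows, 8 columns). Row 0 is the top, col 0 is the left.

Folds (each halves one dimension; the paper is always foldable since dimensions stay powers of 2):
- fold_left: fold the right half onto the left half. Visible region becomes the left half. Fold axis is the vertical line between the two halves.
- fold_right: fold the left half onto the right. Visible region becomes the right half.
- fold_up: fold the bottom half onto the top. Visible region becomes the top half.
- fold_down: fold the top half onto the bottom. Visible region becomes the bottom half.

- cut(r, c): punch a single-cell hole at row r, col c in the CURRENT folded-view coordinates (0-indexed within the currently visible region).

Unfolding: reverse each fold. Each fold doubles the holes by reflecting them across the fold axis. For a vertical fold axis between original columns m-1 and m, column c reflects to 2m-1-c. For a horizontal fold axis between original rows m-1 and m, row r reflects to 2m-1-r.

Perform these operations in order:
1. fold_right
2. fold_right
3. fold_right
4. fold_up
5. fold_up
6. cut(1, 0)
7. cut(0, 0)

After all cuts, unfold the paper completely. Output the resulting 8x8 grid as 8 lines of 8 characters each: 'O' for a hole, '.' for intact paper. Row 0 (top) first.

Op 1 fold_right: fold axis v@4; visible region now rows[0,8) x cols[4,8) = 8x4
Op 2 fold_right: fold axis v@6; visible region now rows[0,8) x cols[6,8) = 8x2
Op 3 fold_right: fold axis v@7; visible region now rows[0,8) x cols[7,8) = 8x1
Op 4 fold_up: fold axis h@4; visible region now rows[0,4) x cols[7,8) = 4x1
Op 5 fold_up: fold axis h@2; visible region now rows[0,2) x cols[7,8) = 2x1
Op 6 cut(1, 0): punch at orig (1,7); cuts so far [(1, 7)]; region rows[0,2) x cols[7,8) = 2x1
Op 7 cut(0, 0): punch at orig (0,7); cuts so far [(0, 7), (1, 7)]; region rows[0,2) x cols[7,8) = 2x1
Unfold 1 (reflect across h@2): 4 holes -> [(0, 7), (1, 7), (2, 7), (3, 7)]
Unfold 2 (reflect across h@4): 8 holes -> [(0, 7), (1, 7), (2, 7), (3, 7), (4, 7), (5, 7), (6, 7), (7, 7)]
Unfold 3 (reflect across v@7): 16 holes -> [(0, 6), (0, 7), (1, 6), (1, 7), (2, 6), (2, 7), (3, 6), (3, 7), (4, 6), (4, 7), (5, 6), (5, 7), (6, 6), (6, 7), (7, 6), (7, 7)]
Unfold 4 (reflect across v@6): 32 holes -> [(0, 4), (0, 5), (0, 6), (0, 7), (1, 4), (1, 5), (1, 6), (1, 7), (2, 4), (2, 5), (2, 6), (2, 7), (3, 4), (3, 5), (3, 6), (3, 7), (4, 4), (4, 5), (4, 6), (4, 7), (5, 4), (5, 5), (5, 6), (5, 7), (6, 4), (6, 5), (6, 6), (6, 7), (7, 4), (7, 5), (7, 6), (7, 7)]
Unfold 5 (reflect across v@4): 64 holes -> [(0, 0), (0, 1), (0, 2), (0, 3), (0, 4), (0, 5), (0, 6), (0, 7), (1, 0), (1, 1), (1, 2), (1, 3), (1, 4), (1, 5), (1, 6), (1, 7), (2, 0), (2, 1), (2, 2), (2, 3), (2, 4), (2, 5), (2, 6), (2, 7), (3, 0), (3, 1), (3, 2), (3, 3), (3, 4), (3, 5), (3, 6), (3, 7), (4, 0), (4, 1), (4, 2), (4, 3), (4, 4), (4, 5), (4, 6), (4, 7), (5, 0), (5, 1), (5, 2), (5, 3), (5, 4), (5, 5), (5, 6), (5, 7), (6, 0), (6, 1), (6, 2), (6, 3), (6, 4), (6, 5), (6, 6), (6, 7), (7, 0), (7, 1), (7, 2), (7, 3), (7, 4), (7, 5), (7, 6), (7, 7)]

Answer: OOOOOOOO
OOOOOOOO
OOOOOOOO
OOOOOOOO
OOOOOOOO
OOOOOOOO
OOOOOOOO
OOOOOOOO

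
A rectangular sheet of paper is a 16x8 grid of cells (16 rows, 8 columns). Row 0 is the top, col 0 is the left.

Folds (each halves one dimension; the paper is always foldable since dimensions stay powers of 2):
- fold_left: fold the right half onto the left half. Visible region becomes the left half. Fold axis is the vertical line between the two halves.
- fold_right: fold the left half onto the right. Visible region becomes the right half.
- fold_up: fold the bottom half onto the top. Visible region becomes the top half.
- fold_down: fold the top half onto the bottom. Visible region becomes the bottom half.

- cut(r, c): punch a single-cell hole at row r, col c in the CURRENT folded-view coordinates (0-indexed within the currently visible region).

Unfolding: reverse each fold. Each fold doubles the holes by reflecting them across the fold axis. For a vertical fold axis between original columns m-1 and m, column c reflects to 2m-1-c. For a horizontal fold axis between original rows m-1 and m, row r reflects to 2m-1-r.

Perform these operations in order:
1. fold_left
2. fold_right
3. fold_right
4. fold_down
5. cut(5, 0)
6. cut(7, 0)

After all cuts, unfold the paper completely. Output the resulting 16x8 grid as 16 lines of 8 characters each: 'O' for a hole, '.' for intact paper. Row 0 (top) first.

Op 1 fold_left: fold axis v@4; visible region now rows[0,16) x cols[0,4) = 16x4
Op 2 fold_right: fold axis v@2; visible region now rows[0,16) x cols[2,4) = 16x2
Op 3 fold_right: fold axis v@3; visible region now rows[0,16) x cols[3,4) = 16x1
Op 4 fold_down: fold axis h@8; visible region now rows[8,16) x cols[3,4) = 8x1
Op 5 cut(5, 0): punch at orig (13,3); cuts so far [(13, 3)]; region rows[8,16) x cols[3,4) = 8x1
Op 6 cut(7, 0): punch at orig (15,3); cuts so far [(13, 3), (15, 3)]; region rows[8,16) x cols[3,4) = 8x1
Unfold 1 (reflect across h@8): 4 holes -> [(0, 3), (2, 3), (13, 3), (15, 3)]
Unfold 2 (reflect across v@3): 8 holes -> [(0, 2), (0, 3), (2, 2), (2, 3), (13, 2), (13, 3), (15, 2), (15, 3)]
Unfold 3 (reflect across v@2): 16 holes -> [(0, 0), (0, 1), (0, 2), (0, 3), (2, 0), (2, 1), (2, 2), (2, 3), (13, 0), (13, 1), (13, 2), (13, 3), (15, 0), (15, 1), (15, 2), (15, 3)]
Unfold 4 (reflect across v@4): 32 holes -> [(0, 0), (0, 1), (0, 2), (0, 3), (0, 4), (0, 5), (0, 6), (0, 7), (2, 0), (2, 1), (2, 2), (2, 3), (2, 4), (2, 5), (2, 6), (2, 7), (13, 0), (13, 1), (13, 2), (13, 3), (13, 4), (13, 5), (13, 6), (13, 7), (15, 0), (15, 1), (15, 2), (15, 3), (15, 4), (15, 5), (15, 6), (15, 7)]

Answer: OOOOOOOO
........
OOOOOOOO
........
........
........
........
........
........
........
........
........
........
OOOOOOOO
........
OOOOOOOO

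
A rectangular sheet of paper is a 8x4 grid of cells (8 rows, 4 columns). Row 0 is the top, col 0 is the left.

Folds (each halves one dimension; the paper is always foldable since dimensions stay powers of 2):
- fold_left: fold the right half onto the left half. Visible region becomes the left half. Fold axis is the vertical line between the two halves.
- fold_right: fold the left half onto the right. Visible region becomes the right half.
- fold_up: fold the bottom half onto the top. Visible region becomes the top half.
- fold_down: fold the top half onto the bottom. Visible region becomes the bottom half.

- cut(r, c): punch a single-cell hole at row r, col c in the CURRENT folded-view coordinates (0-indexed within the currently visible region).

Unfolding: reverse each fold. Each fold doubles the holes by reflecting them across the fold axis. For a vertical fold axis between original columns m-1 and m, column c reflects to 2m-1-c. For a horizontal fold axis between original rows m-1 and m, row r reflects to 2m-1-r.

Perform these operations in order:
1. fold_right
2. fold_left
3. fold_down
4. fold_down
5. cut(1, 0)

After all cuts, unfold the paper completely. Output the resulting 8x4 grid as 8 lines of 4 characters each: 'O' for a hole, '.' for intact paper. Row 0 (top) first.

Answer: OOOO
....
....
OOOO
OOOO
....
....
OOOO

Derivation:
Op 1 fold_right: fold axis v@2; visible region now rows[0,8) x cols[2,4) = 8x2
Op 2 fold_left: fold axis v@3; visible region now rows[0,8) x cols[2,3) = 8x1
Op 3 fold_down: fold axis h@4; visible region now rows[4,8) x cols[2,3) = 4x1
Op 4 fold_down: fold axis h@6; visible region now rows[6,8) x cols[2,3) = 2x1
Op 5 cut(1, 0): punch at orig (7,2); cuts so far [(7, 2)]; region rows[6,8) x cols[2,3) = 2x1
Unfold 1 (reflect across h@6): 2 holes -> [(4, 2), (7, 2)]
Unfold 2 (reflect across h@4): 4 holes -> [(0, 2), (3, 2), (4, 2), (7, 2)]
Unfold 3 (reflect across v@3): 8 holes -> [(0, 2), (0, 3), (3, 2), (3, 3), (4, 2), (4, 3), (7, 2), (7, 3)]
Unfold 4 (reflect across v@2): 16 holes -> [(0, 0), (0, 1), (0, 2), (0, 3), (3, 0), (3, 1), (3, 2), (3, 3), (4, 0), (4, 1), (4, 2), (4, 3), (7, 0), (7, 1), (7, 2), (7, 3)]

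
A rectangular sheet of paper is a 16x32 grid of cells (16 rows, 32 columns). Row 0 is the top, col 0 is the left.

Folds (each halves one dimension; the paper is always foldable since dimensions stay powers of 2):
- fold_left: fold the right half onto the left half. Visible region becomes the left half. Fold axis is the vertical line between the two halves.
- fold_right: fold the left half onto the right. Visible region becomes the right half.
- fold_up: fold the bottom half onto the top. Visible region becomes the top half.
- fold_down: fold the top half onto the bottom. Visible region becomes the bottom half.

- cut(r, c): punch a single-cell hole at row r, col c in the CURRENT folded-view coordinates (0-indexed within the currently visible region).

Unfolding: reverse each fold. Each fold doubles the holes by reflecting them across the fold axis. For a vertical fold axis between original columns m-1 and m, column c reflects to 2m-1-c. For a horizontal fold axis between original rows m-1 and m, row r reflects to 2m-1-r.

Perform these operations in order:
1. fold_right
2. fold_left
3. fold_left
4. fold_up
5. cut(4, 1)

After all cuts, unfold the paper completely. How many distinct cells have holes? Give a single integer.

Answer: 16

Derivation:
Op 1 fold_right: fold axis v@16; visible region now rows[0,16) x cols[16,32) = 16x16
Op 2 fold_left: fold axis v@24; visible region now rows[0,16) x cols[16,24) = 16x8
Op 3 fold_left: fold axis v@20; visible region now rows[0,16) x cols[16,20) = 16x4
Op 4 fold_up: fold axis h@8; visible region now rows[0,8) x cols[16,20) = 8x4
Op 5 cut(4, 1): punch at orig (4,17); cuts so far [(4, 17)]; region rows[0,8) x cols[16,20) = 8x4
Unfold 1 (reflect across h@8): 2 holes -> [(4, 17), (11, 17)]
Unfold 2 (reflect across v@20): 4 holes -> [(4, 17), (4, 22), (11, 17), (11, 22)]
Unfold 3 (reflect across v@24): 8 holes -> [(4, 17), (4, 22), (4, 25), (4, 30), (11, 17), (11, 22), (11, 25), (11, 30)]
Unfold 4 (reflect across v@16): 16 holes -> [(4, 1), (4, 6), (4, 9), (4, 14), (4, 17), (4, 22), (4, 25), (4, 30), (11, 1), (11, 6), (11, 9), (11, 14), (11, 17), (11, 22), (11, 25), (11, 30)]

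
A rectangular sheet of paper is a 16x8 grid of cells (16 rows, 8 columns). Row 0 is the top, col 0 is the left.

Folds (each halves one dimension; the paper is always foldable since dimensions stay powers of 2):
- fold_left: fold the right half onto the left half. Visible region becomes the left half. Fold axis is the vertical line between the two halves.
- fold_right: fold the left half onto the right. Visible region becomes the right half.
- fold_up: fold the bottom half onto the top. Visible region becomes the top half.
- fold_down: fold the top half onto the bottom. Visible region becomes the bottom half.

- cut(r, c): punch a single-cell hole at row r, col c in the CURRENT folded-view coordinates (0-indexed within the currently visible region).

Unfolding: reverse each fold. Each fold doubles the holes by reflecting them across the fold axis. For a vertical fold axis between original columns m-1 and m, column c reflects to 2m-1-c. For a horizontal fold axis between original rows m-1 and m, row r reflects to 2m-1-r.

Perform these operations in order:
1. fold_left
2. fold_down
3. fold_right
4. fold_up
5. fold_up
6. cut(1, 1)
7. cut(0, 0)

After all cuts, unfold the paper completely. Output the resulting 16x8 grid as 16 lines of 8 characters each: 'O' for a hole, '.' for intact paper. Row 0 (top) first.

Answer: .OO..OO.
O..OO..O
O..OO..O
.OO..OO.
.OO..OO.
O..OO..O
O..OO..O
.OO..OO.
.OO..OO.
O..OO..O
O..OO..O
.OO..OO.
.OO..OO.
O..OO..O
O..OO..O
.OO..OO.

Derivation:
Op 1 fold_left: fold axis v@4; visible region now rows[0,16) x cols[0,4) = 16x4
Op 2 fold_down: fold axis h@8; visible region now rows[8,16) x cols[0,4) = 8x4
Op 3 fold_right: fold axis v@2; visible region now rows[8,16) x cols[2,4) = 8x2
Op 4 fold_up: fold axis h@12; visible region now rows[8,12) x cols[2,4) = 4x2
Op 5 fold_up: fold axis h@10; visible region now rows[8,10) x cols[2,4) = 2x2
Op 6 cut(1, 1): punch at orig (9,3); cuts so far [(9, 3)]; region rows[8,10) x cols[2,4) = 2x2
Op 7 cut(0, 0): punch at orig (8,2); cuts so far [(8, 2), (9, 3)]; region rows[8,10) x cols[2,4) = 2x2
Unfold 1 (reflect across h@10): 4 holes -> [(8, 2), (9, 3), (10, 3), (11, 2)]
Unfold 2 (reflect across h@12): 8 holes -> [(8, 2), (9, 3), (10, 3), (11, 2), (12, 2), (13, 3), (14, 3), (15, 2)]
Unfold 3 (reflect across v@2): 16 holes -> [(8, 1), (8, 2), (9, 0), (9, 3), (10, 0), (10, 3), (11, 1), (11, 2), (12, 1), (12, 2), (13, 0), (13, 3), (14, 0), (14, 3), (15, 1), (15, 2)]
Unfold 4 (reflect across h@8): 32 holes -> [(0, 1), (0, 2), (1, 0), (1, 3), (2, 0), (2, 3), (3, 1), (3, 2), (4, 1), (4, 2), (5, 0), (5, 3), (6, 0), (6, 3), (7, 1), (7, 2), (8, 1), (8, 2), (9, 0), (9, 3), (10, 0), (10, 3), (11, 1), (11, 2), (12, 1), (12, 2), (13, 0), (13, 3), (14, 0), (14, 3), (15, 1), (15, 2)]
Unfold 5 (reflect across v@4): 64 holes -> [(0, 1), (0, 2), (0, 5), (0, 6), (1, 0), (1, 3), (1, 4), (1, 7), (2, 0), (2, 3), (2, 4), (2, 7), (3, 1), (3, 2), (3, 5), (3, 6), (4, 1), (4, 2), (4, 5), (4, 6), (5, 0), (5, 3), (5, 4), (5, 7), (6, 0), (6, 3), (6, 4), (6, 7), (7, 1), (7, 2), (7, 5), (7, 6), (8, 1), (8, 2), (8, 5), (8, 6), (9, 0), (9, 3), (9, 4), (9, 7), (10, 0), (10, 3), (10, 4), (10, 7), (11, 1), (11, 2), (11, 5), (11, 6), (12, 1), (12, 2), (12, 5), (12, 6), (13, 0), (13, 3), (13, 4), (13, 7), (14, 0), (14, 3), (14, 4), (14, 7), (15, 1), (15, 2), (15, 5), (15, 6)]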